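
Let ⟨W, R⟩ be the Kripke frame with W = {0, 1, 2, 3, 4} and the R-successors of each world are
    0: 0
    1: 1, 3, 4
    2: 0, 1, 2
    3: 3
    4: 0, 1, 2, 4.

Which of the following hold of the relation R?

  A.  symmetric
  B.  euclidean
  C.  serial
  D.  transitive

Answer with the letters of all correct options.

C

(A) not symmetric: 1 R 3 but not 3 R 1.
(B) not euclidean: 1 R 3 and 1 R 1 but not 3 R 1.
(C) serial: every world has an R-successor.
(D) not transitive: 1 R 4 and 4 R 0 but not 1 R 0.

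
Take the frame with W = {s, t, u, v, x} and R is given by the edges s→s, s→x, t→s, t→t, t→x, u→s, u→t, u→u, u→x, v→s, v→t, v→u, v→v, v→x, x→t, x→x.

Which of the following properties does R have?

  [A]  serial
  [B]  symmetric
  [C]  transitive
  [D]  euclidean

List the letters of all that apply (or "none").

A

(A) serial: every world has an R-successor.
(B) not symmetric: s R x but not x R s.
(C) not transitive: s R x and x R t but not s R t.
(D) not euclidean: s R x and s R s but not x R s.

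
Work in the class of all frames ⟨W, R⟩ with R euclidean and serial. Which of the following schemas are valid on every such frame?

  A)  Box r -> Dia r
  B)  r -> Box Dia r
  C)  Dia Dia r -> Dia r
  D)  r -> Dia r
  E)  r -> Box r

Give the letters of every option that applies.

(A) Box r -> Dia r (axiom D) characterises the serial frames. Every such R is serial — valid.
(B) r -> Box Dia r is axiom B, which corresponds to symmetry. Such an R need not be symmetric — not valid.
(C) the dual of axiom 4: valid iff R is transitive. Such an R need not be transitive — not valid.
(D) r -> Dia r is the dual of axiom T, which corresponds to reflexivity. Such an R need not be reflexive — not valid.
(E) r -> Box r (equivalent to ◇p→p) corresponds to R being a subset of the identity. Such an R need not be a subset of the identity, so not valid.

A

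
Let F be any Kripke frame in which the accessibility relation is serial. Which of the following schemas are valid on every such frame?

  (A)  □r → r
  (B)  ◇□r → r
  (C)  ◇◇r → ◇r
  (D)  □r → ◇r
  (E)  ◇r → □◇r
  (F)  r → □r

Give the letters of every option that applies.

D

(A) □r → r is axiom T; it is valid on a frame exactly when R is reflexive. Such an R need not be reflexive, so not valid.
(B) ◇□r → r (the dual of axiom B) characterises the symmetric frames. Such an R need not be symmetric — not valid.
(C) ◇◇r → ◇r is the dual of axiom 4, which corresponds to transitivity. Such an R need not be transitive — not valid.
(D) □r → ◇r (axiom D) characterises the serial frames. Every such R is serial — valid.
(E) ◇r → □◇r is axiom 5, which corresponds to the euclidean property. Such an R need not be euclidean — not valid.
(F) r → □r is valid only on frames where every R-edge is a self-loop. Such an R need not be a subset of the identity — not valid.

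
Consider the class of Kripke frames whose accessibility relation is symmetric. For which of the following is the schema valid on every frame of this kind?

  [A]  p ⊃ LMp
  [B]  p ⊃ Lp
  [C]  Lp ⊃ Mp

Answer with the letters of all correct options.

A

(A) axiom B: valid iff R is symmetric. Every such R is symmetric — valid.
(B) p ⊃ Lp is valid only on frames where every R-edge is a self-loop. Such an R need not be a subset of the identity — not valid.
(C) Lp ⊃ Mp is axiom D, which corresponds to seriality. Such an R need not be serial — not valid.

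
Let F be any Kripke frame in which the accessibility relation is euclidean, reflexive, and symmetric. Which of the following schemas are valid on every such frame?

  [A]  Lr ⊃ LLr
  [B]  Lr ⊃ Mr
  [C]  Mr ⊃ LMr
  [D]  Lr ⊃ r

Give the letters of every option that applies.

A, B, C, D

A relation that is euclidean, reflexive, and symmetric is also serial and transitive.
(A) Lr ⊃ LLr (axiom 4) characterises the transitive frames. Every such R is transitive — valid.
(B) axiom D: valid iff R is serial. Every such R is serial — valid.
(C) Mr ⊃ LMr is axiom 5, which corresponds to the euclidean property. Every such R is euclidean — valid.
(D) Lr ⊃ r is axiom T; it is valid on a frame exactly when R is reflexive. Every such R is reflexive, so valid.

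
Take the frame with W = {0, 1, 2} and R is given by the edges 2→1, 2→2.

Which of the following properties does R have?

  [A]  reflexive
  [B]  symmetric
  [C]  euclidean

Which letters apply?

(A) not reflexive: not 0 R 0.
(B) not symmetric: 2 R 1 but not 1 R 2.
(C) not euclidean: 2 R 1 and 2 R 2 but not 1 R 2.

none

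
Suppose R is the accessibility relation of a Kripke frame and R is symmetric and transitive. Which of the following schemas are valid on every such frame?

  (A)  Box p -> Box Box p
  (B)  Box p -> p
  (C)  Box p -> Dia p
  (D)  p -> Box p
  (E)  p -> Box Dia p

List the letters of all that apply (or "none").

A, E

A symmetric transitive relation is euclidean (uRv and uRw give vRu by symmetry, then vRw by transitivity).
(A) Box p -> Box Box p (axiom 4) characterises the transitive frames. Every such R is transitive — valid.
(B) Box p -> p is axiom T, which corresponds to reflexivity. Such an R need not be reflexive — not valid.
(C) Box p -> Dia p is axiom D; it is valid on a frame exactly when R is serial. Such an R need not be serial, so not valid.
(D) p -> Box p is equivalent to ◇p→p; it holds exactly when R ⊆ identity. Such an R need not be a subset of the identity — not valid.
(E) axiom B: valid iff R is symmetric. Every such R is symmetric — valid.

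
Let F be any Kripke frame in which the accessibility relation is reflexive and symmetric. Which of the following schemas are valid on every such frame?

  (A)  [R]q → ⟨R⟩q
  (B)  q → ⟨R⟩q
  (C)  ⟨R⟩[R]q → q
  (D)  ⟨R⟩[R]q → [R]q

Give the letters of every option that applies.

Reflexive relations are serial.
(A) axiom D: valid iff R is serial. Every such R is serial — valid.
(B) q → ⟨R⟩q is the dual of axiom T; it is valid on a frame exactly when R is reflexive. Every such R is reflexive, so valid.
(C) the dual of axiom B: valid iff R is symmetric. Every such R is symmetric — valid.
(D) ⟨R⟩[R]q → [R]q is the dual of axiom 5, which corresponds to the euclidean property. Such an R need not be euclidean — not valid.

A, B, C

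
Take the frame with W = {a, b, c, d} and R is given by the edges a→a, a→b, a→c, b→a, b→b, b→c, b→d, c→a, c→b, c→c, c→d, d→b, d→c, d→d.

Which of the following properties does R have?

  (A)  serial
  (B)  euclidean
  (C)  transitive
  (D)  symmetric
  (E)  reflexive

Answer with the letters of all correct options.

A, D, E

(A) serial: every world has an R-successor.
(B) not euclidean: b R a and b R d but not a R d.
(C) not transitive: a R b and b R d but not a R d.
(D) symmetric: every R-edge is matched by its reverse.
(E) reflexive: each world relates to itself.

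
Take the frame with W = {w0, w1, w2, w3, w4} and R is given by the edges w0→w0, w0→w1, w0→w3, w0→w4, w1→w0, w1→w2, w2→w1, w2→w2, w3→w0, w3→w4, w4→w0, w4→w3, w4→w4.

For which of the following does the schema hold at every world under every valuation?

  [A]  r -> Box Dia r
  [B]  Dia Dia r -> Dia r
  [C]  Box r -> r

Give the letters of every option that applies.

A

R is not reflexive: not w1 R w1.
R is symmetric: every R-edge is matched by its reverse.
R is not transitive: w0 R w1 and w1 R w2 but not w0 R w2.
(A) r -> Box Dia r is axiom B; it is valid on a frame exactly when R is symmetric. R is symmetric, so valid.
(B) Dia Dia r -> Dia r is the dual of axiom 4; it is valid on a frame exactly when R is transitive. R is not transitive, so not valid.
(C) axiom T: valid iff R is reflexive. R is not reflexive — not valid.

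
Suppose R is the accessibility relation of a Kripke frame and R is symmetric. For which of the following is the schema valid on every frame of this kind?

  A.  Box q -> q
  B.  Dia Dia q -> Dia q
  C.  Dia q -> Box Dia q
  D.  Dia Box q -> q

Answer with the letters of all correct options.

D

(A) Box q -> q is axiom T, which corresponds to reflexivity. Such an R need not be reflexive — not valid.
(B) the dual of axiom 4: valid iff R is transitive. Such an R need not be transitive — not valid.
(C) Dia q -> Box Dia q (axiom 5) characterises the euclidean frames. Such an R need not be euclidean — not valid.
(D) the dual of axiom B: valid iff R is symmetric. Every such R is symmetric — valid.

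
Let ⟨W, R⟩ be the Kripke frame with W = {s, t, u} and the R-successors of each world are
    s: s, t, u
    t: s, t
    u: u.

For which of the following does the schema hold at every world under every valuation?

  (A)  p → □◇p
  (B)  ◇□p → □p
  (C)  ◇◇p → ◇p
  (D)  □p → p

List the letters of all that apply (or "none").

R is reflexive: each world relates to itself.
R is not symmetric: s R u but not u R s.
R is not transitive: t R s and s R u but not t R u.
R is not euclidean: s R t and s R u but not t R u.
(A) axiom B: valid iff R is symmetric. R is not symmetric — not valid.
(B) ◇□p → □p (the dual of axiom 5) characterises the euclidean frames. R is not euclidean — not valid.
(C) ◇◇p → ◇p is the dual of axiom 4; it is valid on a frame exactly when R is transitive. R is not transitive, so not valid.
(D) □p → p is axiom T, which corresponds to reflexivity. R is reflexive — valid.

D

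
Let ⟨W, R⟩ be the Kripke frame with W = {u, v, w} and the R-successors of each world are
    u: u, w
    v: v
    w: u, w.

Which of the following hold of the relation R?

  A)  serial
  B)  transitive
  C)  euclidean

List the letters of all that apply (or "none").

A, B, C

(A) serial: every world has an R-successor.
(B) transitive: R is closed under composition.
(C) euclidean: any two R-successors of the same world are R-related.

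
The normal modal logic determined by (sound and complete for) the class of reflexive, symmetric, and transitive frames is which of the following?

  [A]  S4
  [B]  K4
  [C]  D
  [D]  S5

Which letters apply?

(A) S4 is determined by the class of reflexive and transitive frames.
(B) K4 is determined by the class of transitive frames.
(C) D is determined by the class of serial frames.
(D) S5 is determined by exactly this class.

D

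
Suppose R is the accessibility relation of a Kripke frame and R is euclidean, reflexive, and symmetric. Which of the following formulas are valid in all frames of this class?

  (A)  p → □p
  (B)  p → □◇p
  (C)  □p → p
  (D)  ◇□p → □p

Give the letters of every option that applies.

A relation that is euclidean, reflexive, and symmetric is also serial and transitive.
(A) p → □p (equivalent to ◇p→p) corresponds to R being a subset of the identity. Such an R need not be a subset of the identity, so not valid.
(B) axiom B: valid iff R is symmetric. Every such R is symmetric — valid.
(C) □p → p is axiom T; it is valid on a frame exactly when R is reflexive. Every such R is reflexive, so valid.
(D) ◇□p → □p (the dual of axiom 5) characterises the euclidean frames. Every such R is euclidean — valid.

B, C, D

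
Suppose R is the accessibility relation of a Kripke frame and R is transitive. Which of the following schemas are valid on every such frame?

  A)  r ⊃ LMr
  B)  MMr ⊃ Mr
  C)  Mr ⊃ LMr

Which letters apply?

B

(A) axiom B: valid iff R is symmetric. Such an R need not be symmetric — not valid.
(B) the dual of axiom 4: valid iff R is transitive. Every such R is transitive — valid.
(C) Mr ⊃ LMr (axiom 5) characterises the euclidean frames. Such an R need not be euclidean — not valid.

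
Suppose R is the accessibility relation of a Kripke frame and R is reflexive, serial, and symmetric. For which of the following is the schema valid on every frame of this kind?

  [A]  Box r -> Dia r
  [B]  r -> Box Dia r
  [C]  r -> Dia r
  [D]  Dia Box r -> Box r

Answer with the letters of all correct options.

A, B, C

(A) Box r -> Dia r (axiom D) characterises the serial frames. Every such R is serial — valid.
(B) r -> Box Dia r (axiom B) characterises the symmetric frames. Every such R is symmetric — valid.
(C) r -> Dia r is the dual of axiom T, which corresponds to reflexivity. Every such R is reflexive — valid.
(D) Dia Box r -> Box r is the dual of axiom 5; it is valid on a frame exactly when R is euclidean. Such an R need not be euclidean, so not valid.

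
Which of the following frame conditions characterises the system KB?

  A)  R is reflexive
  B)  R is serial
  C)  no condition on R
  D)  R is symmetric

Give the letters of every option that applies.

D

(A) this class determines T (= KT), not KB.
(B) this class determines D, not KB.
(C) this class determines K, not KB.
(D) KB is sound and complete for exactly this class.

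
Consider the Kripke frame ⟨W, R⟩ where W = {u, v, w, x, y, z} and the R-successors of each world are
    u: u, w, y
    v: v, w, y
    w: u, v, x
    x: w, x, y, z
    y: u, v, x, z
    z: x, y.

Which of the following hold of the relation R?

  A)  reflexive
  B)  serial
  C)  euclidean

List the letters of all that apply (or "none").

B

(A) not reflexive: not w R w.
(B) serial: every world has an R-successor.
(C) not euclidean: u R w and u R y but not w R y.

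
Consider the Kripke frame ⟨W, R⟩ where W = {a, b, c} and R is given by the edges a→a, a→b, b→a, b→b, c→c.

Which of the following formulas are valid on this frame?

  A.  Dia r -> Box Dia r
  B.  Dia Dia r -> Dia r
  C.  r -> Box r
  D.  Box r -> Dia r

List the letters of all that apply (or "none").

A, B, D

R is transitive: R is closed under composition.
R is euclidean: any two R-successors of the same world are R-related.
R is serial: every world has an R-successor.
R is not a subset of the identity: a R b with a ≠ b.
(A) Dia r -> Box Dia r is axiom 5; it is valid on a frame exactly when R is euclidean. R is euclidean, so valid.
(B) Dia Dia r -> Dia r is the dual of axiom 4, which corresponds to transitivity. R is transitive — valid.
(C) r -> Box r is equivalent to ◇p→p; it holds exactly when R ⊆ identity. Here R ⊄ identity — not valid.
(D) Box r -> Dia r (axiom D) characterises the serial frames. R is serial — valid.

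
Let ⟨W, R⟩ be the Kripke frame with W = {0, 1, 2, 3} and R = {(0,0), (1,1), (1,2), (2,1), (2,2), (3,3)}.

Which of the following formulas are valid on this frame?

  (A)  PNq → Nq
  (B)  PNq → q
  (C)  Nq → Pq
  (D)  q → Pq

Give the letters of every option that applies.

A, B, C, D

R is reflexive: each world relates to itself.
R is symmetric: every R-edge is matched by its reverse.
R is euclidean: any two R-successors of the same world are R-related.
R is serial: every world has an R-successor.
(A) PNq → Nq is the dual of axiom 5, which corresponds to the euclidean property. R is euclidean — valid.
(B) PNq → q is the dual of axiom B; it is valid on a frame exactly when R is symmetric. R is symmetric, so valid.
(C) Nq → Pq (axiom D) characterises the serial frames. R is serial — valid.
(D) the dual of axiom T: valid iff R is reflexive. R is reflexive — valid.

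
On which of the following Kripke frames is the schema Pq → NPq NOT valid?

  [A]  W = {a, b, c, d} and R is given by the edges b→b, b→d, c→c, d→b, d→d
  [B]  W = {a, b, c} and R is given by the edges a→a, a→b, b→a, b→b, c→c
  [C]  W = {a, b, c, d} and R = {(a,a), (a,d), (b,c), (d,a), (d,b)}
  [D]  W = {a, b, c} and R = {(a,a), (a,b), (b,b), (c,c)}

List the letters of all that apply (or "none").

C, D

The schema Pq → NPq is axiom 5; it is valid on a frame iff R is euclidean.
(A) R is euclidean (any two R-successors of the same world are R-related), so the schema is valid here.
(B) R is euclidean (any two R-successors of the same world are R-related), so the schema is valid here.
(C) R is not euclidean (d R a and d R b but not a R b), so the schema fails here.
(D) R is not euclidean (a R b and a R a but not b R a), so the schema fails here.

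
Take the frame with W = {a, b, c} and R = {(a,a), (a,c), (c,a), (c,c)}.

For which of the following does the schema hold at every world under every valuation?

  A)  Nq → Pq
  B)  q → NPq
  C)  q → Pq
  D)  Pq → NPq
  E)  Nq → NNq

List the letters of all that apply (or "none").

B, D, E

R is not reflexive: not b R b.
R is symmetric: every R-edge is matched by its reverse.
R is transitive: R is closed under composition.
R is euclidean: any two R-successors of the same world are R-related.
R is not serial: b has no R-successor.
(A) Nq → Pq is axiom D, which corresponds to seriality. R is not serial — not valid.
(B) q → NPq (axiom B) characterises the symmetric frames. R is symmetric — valid.
(C) the dual of axiom T: valid iff R is reflexive. R is not reflexive — not valid.
(D) Pq → NPq is axiom 5; it is valid on a frame exactly when R is euclidean. R is euclidean, so valid.
(E) Nq → NNq is axiom 4; it is valid on a frame exactly when R is transitive. R is transitive, so valid.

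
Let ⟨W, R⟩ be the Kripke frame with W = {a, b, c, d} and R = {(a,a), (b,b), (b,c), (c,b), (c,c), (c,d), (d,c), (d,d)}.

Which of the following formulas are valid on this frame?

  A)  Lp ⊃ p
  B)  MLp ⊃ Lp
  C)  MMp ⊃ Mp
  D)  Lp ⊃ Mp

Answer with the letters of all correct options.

A, D

R is reflexive: each world relates to itself.
R is not transitive: b R c and c R d but not b R d.
R is not euclidean: c R b and c R d but not b R d.
R is serial: every world has an R-successor.
(A) Lp ⊃ p is axiom T; it is valid on a frame exactly when R is reflexive. R is reflexive, so valid.
(B) MLp ⊃ Lp (the dual of axiom 5) characterises the euclidean frames. R is not euclidean — not valid.
(C) MMp ⊃ Mp is the dual of axiom 4; it is valid on a frame exactly when R is transitive. R is not transitive, so not valid.
(D) Lp ⊃ Mp is axiom D; it is valid on a frame exactly when R is serial. R is serial, so valid.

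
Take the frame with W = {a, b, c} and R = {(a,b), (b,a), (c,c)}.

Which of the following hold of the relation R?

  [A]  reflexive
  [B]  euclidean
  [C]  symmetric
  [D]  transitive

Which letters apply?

C

(A) not reflexive: not a R a.
(B) not euclidean: a R b and a R b but not b R b.
(C) symmetric: every R-edge is matched by its reverse.
(D) not transitive: a R b and b R a but not a R a.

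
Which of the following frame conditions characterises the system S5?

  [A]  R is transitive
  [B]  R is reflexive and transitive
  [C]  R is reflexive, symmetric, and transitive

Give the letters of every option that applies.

(A) this class determines K4, not S5.
(B) this class determines S4, not S5.
(C) S5 is sound and complete for exactly this class.

C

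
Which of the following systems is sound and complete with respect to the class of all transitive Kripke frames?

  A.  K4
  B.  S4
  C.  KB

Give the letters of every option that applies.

A

(A) K4 is determined by exactly this class.
(B) S4 is determined by the class of reflexive and transitive frames.
(C) KB is determined by the class of symmetric frames.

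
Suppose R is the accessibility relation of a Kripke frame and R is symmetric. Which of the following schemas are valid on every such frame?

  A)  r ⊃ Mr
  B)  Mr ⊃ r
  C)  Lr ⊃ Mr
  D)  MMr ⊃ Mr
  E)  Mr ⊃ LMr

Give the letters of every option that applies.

(A) r ⊃ Mr is the dual of axiom T, which corresponds to reflexivity. Such an R need not be reflexive — not valid.
(B) Mr ⊃ r is the converse of T; it holds exactly when R ⊆ identity. Such an R need not be a subset of the identity — not valid.
(C) axiom D: valid iff R is serial. Such an R need not be serial — not valid.
(D) MMr ⊃ Mr (the dual of axiom 4) characterises the transitive frames. Such an R need not be transitive — not valid.
(E) axiom 5: valid iff R is euclidean. Such an R need not be euclidean — not valid.

none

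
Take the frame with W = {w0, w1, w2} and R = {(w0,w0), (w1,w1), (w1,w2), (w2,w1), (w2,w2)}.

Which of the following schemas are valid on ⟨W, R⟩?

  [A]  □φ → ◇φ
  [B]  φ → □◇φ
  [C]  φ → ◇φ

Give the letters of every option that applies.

A, B, C

R is reflexive: each world relates to itself.
R is symmetric: every R-edge is matched by its reverse.
R is serial: every world has an R-successor.
(A) □φ → ◇φ is axiom D; it is valid on a frame exactly when R is serial. R is serial, so valid.
(B) axiom B: valid iff R is symmetric. R is symmetric — valid.
(C) φ → ◇φ is the dual of axiom T; it is valid on a frame exactly when R is reflexive. R is reflexive, so valid.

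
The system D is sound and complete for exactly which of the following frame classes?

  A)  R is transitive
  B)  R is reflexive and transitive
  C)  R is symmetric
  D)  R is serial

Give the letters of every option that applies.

D

(A) this class determines K4, not D.
(B) this class determines S4, not D.
(C) this class determines KB, not D.
(D) D is sound and complete for exactly this class.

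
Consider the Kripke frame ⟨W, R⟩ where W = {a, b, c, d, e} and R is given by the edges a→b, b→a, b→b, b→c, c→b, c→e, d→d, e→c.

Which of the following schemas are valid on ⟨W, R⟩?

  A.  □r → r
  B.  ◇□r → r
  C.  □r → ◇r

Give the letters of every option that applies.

B, C

R is not reflexive: not a R a.
R is symmetric: every R-edge is matched by its reverse.
R is serial: every world has an R-successor.
(A) axiom T: valid iff R is reflexive. R is not reflexive — not valid.
(B) ◇□r → r is the dual of axiom B; it is valid on a frame exactly when R is symmetric. R is symmetric, so valid.
(C) □r → ◇r (axiom D) characterises the serial frames. R is serial — valid.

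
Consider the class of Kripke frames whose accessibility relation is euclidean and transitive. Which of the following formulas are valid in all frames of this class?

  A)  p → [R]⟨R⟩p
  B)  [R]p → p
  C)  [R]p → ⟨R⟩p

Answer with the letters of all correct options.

none

(A) axiom B: valid iff R is symmetric. Such an R need not be symmetric — not valid.
(B) [R]p → p is axiom T, which corresponds to reflexivity. Such an R need not be reflexive — not valid.
(C) [R]p → ⟨R⟩p (axiom D) characterises the serial frames. Such an R need not be serial — not valid.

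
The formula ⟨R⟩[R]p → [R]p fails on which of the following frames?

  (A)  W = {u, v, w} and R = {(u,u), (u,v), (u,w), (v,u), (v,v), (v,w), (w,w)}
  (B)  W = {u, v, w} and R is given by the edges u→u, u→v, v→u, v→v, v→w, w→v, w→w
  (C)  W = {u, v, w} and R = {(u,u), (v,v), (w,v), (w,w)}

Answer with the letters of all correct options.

The schema ⟨R⟩[R]p → [R]p is the dual of axiom 5; it is valid on a frame iff R is euclidean.
(A) R is not euclidean (u R w and u R u but not w R u), so the schema fails here.
(B) R is not euclidean (v R u and v R w but not u R w), so the schema fails here.
(C) R is not euclidean (w R v and w R w but not v R w), so the schema fails here.

A, B, C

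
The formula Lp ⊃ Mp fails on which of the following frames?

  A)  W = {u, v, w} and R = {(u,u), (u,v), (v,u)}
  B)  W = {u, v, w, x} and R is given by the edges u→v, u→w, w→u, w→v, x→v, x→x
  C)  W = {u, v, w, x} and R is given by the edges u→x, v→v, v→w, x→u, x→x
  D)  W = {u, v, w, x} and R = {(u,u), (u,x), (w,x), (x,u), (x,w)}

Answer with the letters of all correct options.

The schema Lp ⊃ Mp is axiom D; it is valid on a frame iff R is serial.
(A) R is not serial (w has no R-successor), so the schema fails here.
(B) R is not serial (v has no R-successor), so the schema fails here.
(C) R is not serial (w has no R-successor), so the schema fails here.
(D) R is not serial (v has no R-successor), so the schema fails here.

A, B, C, D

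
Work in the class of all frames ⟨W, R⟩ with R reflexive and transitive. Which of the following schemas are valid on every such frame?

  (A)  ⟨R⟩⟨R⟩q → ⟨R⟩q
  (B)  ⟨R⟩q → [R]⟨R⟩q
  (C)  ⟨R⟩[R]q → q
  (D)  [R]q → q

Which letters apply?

Reflexive relations are serial.
(A) ⟨R⟩⟨R⟩q → ⟨R⟩q is the dual of axiom 4; it is valid on a frame exactly when R is transitive. Every such R is transitive, so valid.
(B) ⟨R⟩q → [R]⟨R⟩q (axiom 5) characterises the euclidean frames. Such an R need not be euclidean — not valid.
(C) ⟨R⟩[R]q → q is the dual of axiom B, which corresponds to symmetry. Such an R need not be symmetric — not valid.
(D) [R]q → q (axiom T) characterises the reflexive frames. Every such R is reflexive — valid.

A, D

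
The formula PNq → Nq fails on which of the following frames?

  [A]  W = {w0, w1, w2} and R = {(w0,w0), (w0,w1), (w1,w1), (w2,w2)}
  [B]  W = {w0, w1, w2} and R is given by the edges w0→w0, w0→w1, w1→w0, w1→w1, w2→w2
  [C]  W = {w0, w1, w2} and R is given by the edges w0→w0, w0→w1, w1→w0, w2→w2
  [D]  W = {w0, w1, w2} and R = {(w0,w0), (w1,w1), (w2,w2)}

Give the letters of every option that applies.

A, C

The schema PNq → Nq is the dual of axiom 5; it is valid on a frame iff R is euclidean.
(A) R is not euclidean (w0 R w1 and w0 R w0 but not w1 R w0), so the schema fails here.
(B) R is euclidean (any two R-successors of the same world are R-related), so the schema is valid here.
(C) R is not euclidean (w0 R w1 and w0 R w1 but not w1 R w1), so the schema fails here.
(D) R is euclidean (any two R-successors of the same world are R-related), so the schema is valid here.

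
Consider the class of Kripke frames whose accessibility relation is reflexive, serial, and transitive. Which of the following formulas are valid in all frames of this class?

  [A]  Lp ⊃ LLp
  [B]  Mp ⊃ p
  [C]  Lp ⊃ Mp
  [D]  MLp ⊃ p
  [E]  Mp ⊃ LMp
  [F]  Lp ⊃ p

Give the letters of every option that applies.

(A) axiom 4: valid iff R is transitive. Every such R is transitive — valid.
(B) Mp ⊃ p is valid only on frames where every R-edge is a self-loop. Such an R need not be a subset of the identity — not valid.
(C) Lp ⊃ Mp is axiom D; it is valid on a frame exactly when R is serial. Every such R is serial, so valid.
(D) MLp ⊃ p is the dual of axiom B; it is valid on a frame exactly when R is symmetric. Such an R need not be symmetric, so not valid.
(E) Mp ⊃ LMp (axiom 5) characterises the euclidean frames. Such an R need not be euclidean — not valid.
(F) axiom T: valid iff R is reflexive. Every such R is reflexive — valid.

A, C, F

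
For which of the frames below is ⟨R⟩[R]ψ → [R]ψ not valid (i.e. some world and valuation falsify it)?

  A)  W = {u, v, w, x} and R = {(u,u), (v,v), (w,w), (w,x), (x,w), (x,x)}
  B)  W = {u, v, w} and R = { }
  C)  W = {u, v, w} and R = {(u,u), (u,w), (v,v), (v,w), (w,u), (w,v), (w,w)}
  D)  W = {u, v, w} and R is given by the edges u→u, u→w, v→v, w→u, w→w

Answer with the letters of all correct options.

C

The schema ⟨R⟩[R]ψ → [R]ψ is the dual of axiom 5; it is valid on a frame iff R is euclidean.
(A) R is euclidean (any two R-successors of the same world are R-related), so the schema is valid here.
(B) R is euclidean (any two R-successors of the same world are R-related), so the schema is valid here.
(C) R is not euclidean (w R u and w R v but not u R v), so the schema fails here.
(D) R is euclidean (any two R-successors of the same world are R-related), so the schema is valid here.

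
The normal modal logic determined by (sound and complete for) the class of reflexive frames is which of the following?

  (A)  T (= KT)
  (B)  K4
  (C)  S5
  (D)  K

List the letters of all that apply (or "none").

(A) T (= KT) is determined by exactly this class.
(B) K4 is determined by the class of transitive frames.
(C) S5 is determined by the class of reflexive, symmetric, and transitive frames.
(D) K is determined by the class of arbitrary frames.

A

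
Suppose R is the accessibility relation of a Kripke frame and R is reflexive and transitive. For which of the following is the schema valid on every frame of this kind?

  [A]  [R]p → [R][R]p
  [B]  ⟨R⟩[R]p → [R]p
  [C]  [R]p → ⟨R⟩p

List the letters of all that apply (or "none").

A, C

Reflexive relations are serial.
(A) [R]p → [R][R]p is axiom 4; it is valid on a frame exactly when R is transitive. Every such R is transitive, so valid.
(B) ⟨R⟩[R]p → [R]p is the dual of axiom 5, which corresponds to the euclidean property. Such an R need not be euclidean — not valid.
(C) [R]p → ⟨R⟩p (axiom D) characterises the serial frames. Every such R is serial — valid.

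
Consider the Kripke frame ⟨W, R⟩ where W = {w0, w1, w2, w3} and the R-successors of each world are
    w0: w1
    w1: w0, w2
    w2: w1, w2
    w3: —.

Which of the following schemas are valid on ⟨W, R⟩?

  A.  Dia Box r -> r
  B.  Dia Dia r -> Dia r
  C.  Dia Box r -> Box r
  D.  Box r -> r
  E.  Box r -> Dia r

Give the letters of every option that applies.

A

R is not reflexive: not w0 R w0.
R is symmetric: every R-edge is matched by its reverse.
R is not transitive: w0 R w1 and w1 R w0 but not w0 R w0.
R is not euclidean: w1 R w0 and w1 R w2 but not w0 R w2.
R is not serial: w3 has no R-successor.
(A) Dia Box r -> r is the dual of axiom B; it is valid on a frame exactly when R is symmetric. R is symmetric, so valid.
(B) Dia Dia r -> Dia r is the dual of axiom 4, which corresponds to transitivity. R is not transitive — not valid.
(C) Dia Box r -> Box r is the dual of axiom 5; it is valid on a frame exactly when R is euclidean. R is not euclidean, so not valid.
(D) Box r -> r is axiom T, which corresponds to reflexivity. R is not reflexive — not valid.
(E) Box r -> Dia r is axiom D; it is valid on a frame exactly when R is serial. R is not serial, so not valid.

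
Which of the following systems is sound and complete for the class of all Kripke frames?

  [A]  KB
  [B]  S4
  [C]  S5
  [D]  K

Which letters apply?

D

(A) KB is determined by the class of symmetric frames.
(B) S4 is determined by the class of reflexive and transitive frames.
(C) S5 is determined by the class of reflexive, symmetric, and transitive frames.
(D) K is determined by exactly this class.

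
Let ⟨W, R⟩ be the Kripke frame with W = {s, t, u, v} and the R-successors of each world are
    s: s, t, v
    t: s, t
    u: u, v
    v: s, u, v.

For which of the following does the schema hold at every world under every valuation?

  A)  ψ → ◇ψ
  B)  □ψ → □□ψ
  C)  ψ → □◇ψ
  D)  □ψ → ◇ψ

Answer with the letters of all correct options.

R is reflexive: each world relates to itself.
R is symmetric: every R-edge is matched by its reverse.
R is not transitive: s R v and v R u but not s R u.
R is serial: every world has an R-successor.
(A) ψ → ◇ψ (the dual of axiom T) characterises the reflexive frames. R is reflexive — valid.
(B) □ψ → □□ψ is axiom 4, which corresponds to transitivity. R is not transitive — not valid.
(C) ψ → □◇ψ (axiom B) characterises the symmetric frames. R is symmetric — valid.
(D) □ψ → ◇ψ is axiom D, which corresponds to seriality. R is serial — valid.

A, C, D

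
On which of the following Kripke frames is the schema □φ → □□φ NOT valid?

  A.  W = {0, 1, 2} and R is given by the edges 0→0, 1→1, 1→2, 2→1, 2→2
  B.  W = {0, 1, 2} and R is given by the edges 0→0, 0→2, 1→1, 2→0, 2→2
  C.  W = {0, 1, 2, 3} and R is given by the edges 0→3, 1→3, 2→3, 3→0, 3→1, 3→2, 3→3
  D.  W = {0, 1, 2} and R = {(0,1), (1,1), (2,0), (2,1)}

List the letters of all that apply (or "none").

The schema □φ → □□φ is axiom 4; it is valid on a frame iff R is transitive.
(A) R is transitive (R is closed under composition), so the schema is valid here.
(B) R is transitive (R is closed under composition), so the schema is valid here.
(C) R is not transitive (0 R 3 and 3 R 0 but not 0 R 0), so the schema fails here.
(D) R is transitive (R is closed under composition), so the schema is valid here.

C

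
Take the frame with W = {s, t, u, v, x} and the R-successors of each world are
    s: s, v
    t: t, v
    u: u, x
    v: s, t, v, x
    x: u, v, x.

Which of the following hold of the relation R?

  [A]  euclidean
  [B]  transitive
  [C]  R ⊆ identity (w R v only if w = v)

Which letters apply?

(A) not euclidean: v R s and v R t but not s R t.
(B) not transitive: s R v and v R t but not s R t.
(C) not ⊆ identity: s R v with s ≠ v.

none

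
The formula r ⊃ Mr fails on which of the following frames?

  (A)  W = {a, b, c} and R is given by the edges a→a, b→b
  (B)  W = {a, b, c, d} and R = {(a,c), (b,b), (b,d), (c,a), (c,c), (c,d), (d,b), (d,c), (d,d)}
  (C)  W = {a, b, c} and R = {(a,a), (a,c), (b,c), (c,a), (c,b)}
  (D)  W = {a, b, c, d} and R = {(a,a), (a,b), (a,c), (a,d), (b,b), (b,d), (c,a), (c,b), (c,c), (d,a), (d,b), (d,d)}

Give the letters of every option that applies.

The schema r ⊃ Mr is the dual of axiom T; it is valid on a frame iff R is reflexive.
(A) R is not reflexive (not c R c), so the schema fails here.
(B) R is not reflexive (not a R a), so the schema fails here.
(C) R is not reflexive (not b R b), so the schema fails here.
(D) R is reflexive (each world relates to itself), so the schema is valid here.

A, B, C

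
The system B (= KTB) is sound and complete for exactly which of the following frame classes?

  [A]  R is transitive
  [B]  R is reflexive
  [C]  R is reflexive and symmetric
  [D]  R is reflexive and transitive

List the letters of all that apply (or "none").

C

(A) this class determines K4, not B (= KTB).
(B) this class determines T (= KT), not B (= KTB).
(C) B (= KTB) is sound and complete for exactly this class.
(D) this class determines S4, not B (= KTB).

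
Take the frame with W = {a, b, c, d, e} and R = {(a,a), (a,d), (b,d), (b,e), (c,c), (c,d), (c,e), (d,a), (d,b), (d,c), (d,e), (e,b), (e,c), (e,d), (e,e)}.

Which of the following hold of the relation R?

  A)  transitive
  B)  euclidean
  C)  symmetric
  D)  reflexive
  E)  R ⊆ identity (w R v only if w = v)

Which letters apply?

C

(A) not transitive: a R d and d R b but not a R b.
(B) not euclidean: d R a and d R b but not a R b.
(C) symmetric: every R-edge is matched by its reverse.
(D) not reflexive: not b R b.
(E) not ⊆ identity: a R d with a ≠ d.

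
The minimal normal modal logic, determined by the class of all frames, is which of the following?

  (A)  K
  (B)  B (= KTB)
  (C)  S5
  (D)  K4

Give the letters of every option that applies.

A

(A) K is determined by exactly this class.
(B) B (= KTB) is determined by the class of reflexive and symmetric frames.
(C) S5 is determined by the class of reflexive, symmetric, and transitive frames.
(D) K4 is determined by the class of transitive frames.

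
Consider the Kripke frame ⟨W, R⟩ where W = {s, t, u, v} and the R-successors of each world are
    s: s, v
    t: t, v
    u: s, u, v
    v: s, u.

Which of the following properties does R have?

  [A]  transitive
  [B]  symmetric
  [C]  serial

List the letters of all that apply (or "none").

C

(A) not transitive: s R v and v R u but not s R u.
(B) not symmetric: t R v but not v R t.
(C) serial: every world has an R-successor.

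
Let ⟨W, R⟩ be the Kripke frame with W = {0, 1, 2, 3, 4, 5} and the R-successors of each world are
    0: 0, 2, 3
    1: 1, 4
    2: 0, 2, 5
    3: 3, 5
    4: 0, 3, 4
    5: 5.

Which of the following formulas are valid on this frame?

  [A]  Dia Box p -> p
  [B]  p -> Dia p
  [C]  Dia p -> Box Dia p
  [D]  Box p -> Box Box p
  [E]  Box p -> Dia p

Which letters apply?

B, E

R is reflexive: each world relates to itself.
R is not symmetric: 0 R 3 but not 3 R 0.
R is not transitive: 0 R 2 and 2 R 5 but not 0 R 5.
R is not euclidean: 0 R 2 and 0 R 3 but not 2 R 3.
R is serial: every world has an R-successor.
(A) Dia Box p -> p is the dual of axiom B; it is valid on a frame exactly when R is symmetric. R is not symmetric, so not valid.
(B) the dual of axiom T: valid iff R is reflexive. R is reflexive — valid.
(C) Dia p -> Box Dia p is axiom 5, which corresponds to the euclidean property. R is not euclidean — not valid.
(D) Box p -> Box Box p is axiom 4, which corresponds to transitivity. R is not transitive — not valid.
(E) axiom D: valid iff R is serial. R is serial — valid.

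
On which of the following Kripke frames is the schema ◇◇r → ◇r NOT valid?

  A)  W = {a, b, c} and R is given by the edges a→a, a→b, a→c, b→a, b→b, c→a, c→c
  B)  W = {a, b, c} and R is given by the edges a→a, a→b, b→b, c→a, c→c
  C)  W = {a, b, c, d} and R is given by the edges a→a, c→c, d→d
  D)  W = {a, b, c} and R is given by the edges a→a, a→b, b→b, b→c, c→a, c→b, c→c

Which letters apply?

The schema ◇◇r → ◇r is the dual of axiom 4; it is valid on a frame iff R is transitive.
(A) R is not transitive (b R a and a R c but not b R c), so the schema fails here.
(B) R is not transitive (c R a and a R b but not c R b), so the schema fails here.
(C) R is transitive (R is closed under composition), so the schema is valid here.
(D) R is not transitive (a R b and b R c but not a R c), so the schema fails here.

A, B, D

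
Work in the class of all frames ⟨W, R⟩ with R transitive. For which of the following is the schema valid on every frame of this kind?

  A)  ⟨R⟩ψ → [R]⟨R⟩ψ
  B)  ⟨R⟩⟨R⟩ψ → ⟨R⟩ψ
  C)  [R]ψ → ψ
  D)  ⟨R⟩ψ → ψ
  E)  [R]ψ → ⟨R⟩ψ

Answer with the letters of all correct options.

B

(A) ⟨R⟩ψ → [R]⟨R⟩ψ is axiom 5; it is valid on a frame exactly when R is euclidean. Such an R need not be euclidean, so not valid.
(B) ⟨R⟩⟨R⟩ψ → ⟨R⟩ψ (the dual of axiom 4) characterises the transitive frames. Every such R is transitive — valid.
(C) axiom T: valid iff R is reflexive. Such an R need not be reflexive — not valid.
(D) ⟨R⟩ψ → ψ (the converse of T) corresponds to R being a subset of the identity. Such an R need not be a subset of the identity, so not valid.
(E) [R]ψ → ⟨R⟩ψ (axiom D) characterises the serial frames. Such an R need not be serial — not valid.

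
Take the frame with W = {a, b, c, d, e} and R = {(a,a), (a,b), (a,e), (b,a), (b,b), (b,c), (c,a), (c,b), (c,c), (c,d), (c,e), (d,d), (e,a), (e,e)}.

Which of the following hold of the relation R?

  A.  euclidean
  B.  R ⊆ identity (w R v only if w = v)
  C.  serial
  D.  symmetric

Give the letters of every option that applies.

C

(A) not euclidean: a R b and a R e but not b R e.
(B) not ⊆ identity: a R b with a ≠ b.
(C) serial: every world has an R-successor.
(D) not symmetric: c R a but not a R c.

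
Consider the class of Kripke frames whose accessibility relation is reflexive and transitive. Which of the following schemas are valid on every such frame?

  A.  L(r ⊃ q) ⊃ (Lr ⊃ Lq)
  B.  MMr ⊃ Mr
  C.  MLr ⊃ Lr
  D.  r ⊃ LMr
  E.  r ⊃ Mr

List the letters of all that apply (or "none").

Reflexive relations are serial.
(A) this is just K, valid on every normal frame.
(B) MMr ⊃ Mr is the dual of axiom 4; it is valid on a frame exactly when R is transitive. Every such R is transitive, so valid.
(C) MLr ⊃ Lr is the dual of axiom 5; it is valid on a frame exactly when R is euclidean. Such an R need not be euclidean, so not valid.
(D) r ⊃ LMr is axiom B; it is valid on a frame exactly when R is symmetric. Such an R need not be symmetric, so not valid.
(E) r ⊃ Mr is the dual of axiom T; it is valid on a frame exactly when R is reflexive. Every such R is reflexive, so valid.

A, B, E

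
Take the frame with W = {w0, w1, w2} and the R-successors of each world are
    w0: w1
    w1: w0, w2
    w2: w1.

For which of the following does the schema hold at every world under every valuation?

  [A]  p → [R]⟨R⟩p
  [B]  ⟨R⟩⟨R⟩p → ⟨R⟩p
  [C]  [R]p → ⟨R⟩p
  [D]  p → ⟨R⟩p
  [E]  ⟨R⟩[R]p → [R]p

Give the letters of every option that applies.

A, C

R is not reflexive: not w0 R w0.
R is symmetric: every R-edge is matched by its reverse.
R is not transitive: w0 R w1 and w1 R w0 but not w0 R w0.
R is not euclidean: w1 R w0 and w1 R w2 but not w0 R w2.
R is serial: every world has an R-successor.
(A) p → [R]⟨R⟩p is axiom B, which corresponds to symmetry. R is symmetric — valid.
(B) ⟨R⟩⟨R⟩p → ⟨R⟩p (the dual of axiom 4) characterises the transitive frames. R is not transitive — not valid.
(C) [R]p → ⟨R⟩p is axiom D, which corresponds to seriality. R is serial — valid.
(D) p → ⟨R⟩p (the dual of axiom T) characterises the reflexive frames. R is not reflexive — not valid.
(E) ⟨R⟩[R]p → [R]p is the dual of axiom 5, which corresponds to the euclidean property. R is not euclidean — not valid.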